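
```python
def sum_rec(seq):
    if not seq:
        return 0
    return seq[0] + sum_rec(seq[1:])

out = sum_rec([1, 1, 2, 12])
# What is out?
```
Call trace:
sum_rec(seq=[1, 1, 2, 12])
  sum_rec(seq=[1, 2, 12])
    sum_rec(seq=[2, 12])
      sum_rec(seq=[12])
        sum_rec(seq=[])
        -> return 0
      -> return 12
    -> return 14
  -> return 15
-> return 16

Final answer: 16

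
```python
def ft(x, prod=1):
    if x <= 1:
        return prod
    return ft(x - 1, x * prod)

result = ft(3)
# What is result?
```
Call trace:
ft(x=3, prod=1)
  ft(x=2, prod=3)
    ft(x=1, prod=6)
    -> return 6
  -> return 6
-> return 6

Final answer: 6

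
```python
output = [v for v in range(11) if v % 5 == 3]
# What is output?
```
Trace:
  v=0
  v=1
  v=2
  v=3
  v=4
  v=5
  v=6
  v=7
  v=8
  v=9
  v=10
  output=[3, 8]

Final answer: [3, 8]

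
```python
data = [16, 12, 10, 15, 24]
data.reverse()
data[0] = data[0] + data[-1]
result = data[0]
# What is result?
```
Trace:
  data=[16, 12, 10, 15, 24]
  data=[24, 15, 10, 12, 16]
  data=[40, 15, 10, 12, 16]
  data=[40, 15, 10, 12, 16], result=40

Final answer: 40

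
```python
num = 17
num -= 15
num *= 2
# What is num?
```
Trace:
  num=17
  num=2
  num=4

Final answer: 4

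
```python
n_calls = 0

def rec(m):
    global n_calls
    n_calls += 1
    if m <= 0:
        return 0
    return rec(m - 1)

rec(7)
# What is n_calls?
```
Call trace:
rec(m=7)
  rec(m=6)
    rec(m=5)
      rec(m=4)
        rec(m=3)
          rec(m=2)
            rec(m=1)
              rec(m=0)
              -> return 0
            -> return 0
          -> return 0
        -> return 0
      -> return 0
    -> return 0
  -> return 0
-> return 0

n_calls is incremented once per call. rec is entered once for each m = 7, 6, 5, 4, 3, 2, 1, 0 (the m <= 0 call returns without recursing), i.e. 7 + 1 calls.
n_calls = 8

Final answer: 8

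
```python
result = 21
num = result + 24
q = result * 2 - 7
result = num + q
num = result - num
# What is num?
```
Trace:
  result=21
  result=21, num=45
  result=21, num=45, q=35
  result=80, num=45, q=35
  result=80, num=35, q=35

Final answer: 35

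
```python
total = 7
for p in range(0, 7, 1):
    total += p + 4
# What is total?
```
Trace:
  total=7
  total=11, p=0
  total=16, p=1
  total=22, p=2
  total=29, p=3
  total=37, p=4
  total=46, p=5
  total=56, p=6

Final answer: 56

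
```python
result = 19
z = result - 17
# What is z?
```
Trace:
  result=19
  result=19, z=2

Final answer: 2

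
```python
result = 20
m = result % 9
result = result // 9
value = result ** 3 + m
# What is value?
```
Trace:
  result=20
  result=20, m=2
  result=2, m=2
  result=2, m=2, value=10

Final answer: 10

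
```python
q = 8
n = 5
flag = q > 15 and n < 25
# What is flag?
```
Trace:
  q=8
  q=8, n=5
  q=8, n=5, flag=False

Final answer: False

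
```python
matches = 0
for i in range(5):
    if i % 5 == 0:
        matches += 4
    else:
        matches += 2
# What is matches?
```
Trace:
  matches=0
  matches=4, i=0
  matches=6, i=1
  matches=8, i=2
  matches=10, i=3
  matches=12, i=4

Final answer: 12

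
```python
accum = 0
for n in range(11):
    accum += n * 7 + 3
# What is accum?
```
Trace:
  accum=0
  accum=3, n=0
  accum=13, n=1
  accum=30, n=2
  accum=54, n=3
  accum=85, n=4
  accum=123, n=5
  accum=168, n=6
  accum=220, n=7
  accum=279, n=8
  accum=345, n=9
  accum=418, n=10

Final answer: 418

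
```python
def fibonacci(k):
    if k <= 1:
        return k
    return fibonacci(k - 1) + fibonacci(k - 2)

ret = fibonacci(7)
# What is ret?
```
Call trace (a repeated sub-call is expanded the first time; later identical calls just restate its return value):
fibonacci(k=7)
  fibonacci(k=6)
    fibonacci(k=5)
      fibonacci(k=4)
        fibonacci(k=3)
          fibonacci(k=2)
            fibonacci(k=1)
            -> return 1
            fibonacci(k=0)
            -> return 0
          -> return 1
          fibonacci(k=1)
          -> return 1
        -> return 2
        fibonacci(k=2) -> return 1  (same call as traced above)
      -> return 3
      fibonacci(k=3) -> return 2  (same call as traced above)
    -> return 5
    fibonacci(k=4) -> return 3  (same call as traced above)
  -> return 8
  fibonacci(k=5) -> return 5  (same call as traced above)
-> return 13

Final answer: 13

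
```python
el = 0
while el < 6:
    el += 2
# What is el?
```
Trace:
  el=0
  el=2
  el=4
  el=6

Final answer: 6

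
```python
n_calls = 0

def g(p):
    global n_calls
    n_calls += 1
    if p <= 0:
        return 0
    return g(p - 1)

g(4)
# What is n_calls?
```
Call trace:
g(p=4)
  g(p=3)
    g(p=2)
      g(p=1)
        g(p=0)
        -> return 0
      -> return 0
    -> return 0
  -> return 0
-> return 0

n_calls is incremented once per call. g is entered once for each p = 4, 3, 2, 1, 0 (the p <= 0 call returns without recursing), i.e. 4 + 1 calls.
n_calls = 5

Final answer: 5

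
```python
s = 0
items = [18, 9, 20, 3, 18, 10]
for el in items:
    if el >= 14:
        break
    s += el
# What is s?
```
Trace:
  s=0
  s=0, el=18

Final answer: 0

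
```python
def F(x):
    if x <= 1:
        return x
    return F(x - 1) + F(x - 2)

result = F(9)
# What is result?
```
Call trace (a repeated sub-call is expanded the first time; later identical calls just restate its return value):
F(x=9)
  F(x=8)
    F(x=7)
      F(x=6)
        F(x=5)
          F(x=4)
            F(x=3)
              F(x=2)
                F(x=1)
                -> return 1
                F(x=0)
                -> return 0
              -> return 1
              F(x=1)
              -> return 1
            -> return 2
            F(x=2) -> return 1  (same call as traced above)
          -> return 3
          F(x=3) -> return 2  (same call as traced above)
        -> return 5
        F(x=4) -> return 3  (same call as traced above)
      -> return 8
      F(x=5) -> return 5  (same call as traced above)
    -> return 13
    F(x=6) -> return 8  (same call as traced above)
  -> return 21
  F(x=7) -> return 13  (same call as traced above)
-> return 34

Final answer: 34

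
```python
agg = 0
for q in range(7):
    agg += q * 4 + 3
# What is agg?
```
Trace:
  agg=0
  agg=3, q=0
  agg=10, q=1
  agg=21, q=2
  agg=36, q=3
  agg=55, q=4
  agg=78, q=5
  agg=105, q=6

Final answer: 105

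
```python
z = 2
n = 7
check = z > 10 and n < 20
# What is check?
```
Trace:
  z=2
  z=2, n=7
  z=2, n=7, check=False

Final answer: False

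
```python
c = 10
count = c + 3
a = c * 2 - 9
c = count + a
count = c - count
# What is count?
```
Trace:
  c=10
  c=10, count=13
  c=10, count=13, a=11
  c=24, count=13, a=11
  c=24, count=11, a=11

Final answer: 11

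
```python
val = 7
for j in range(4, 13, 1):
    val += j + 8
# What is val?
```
Trace:
  val=7
  val=19, j=4
  val=32, j=5
  val=46, j=6
  val=61, j=7
  val=77, j=8
  val=94, j=9
  val=112, j=10
  val=131, j=11
  val=151, j=12

Final answer: 151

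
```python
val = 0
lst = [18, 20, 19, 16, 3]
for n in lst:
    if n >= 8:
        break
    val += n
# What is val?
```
Trace:
  val=0
  val=0, n=18

Final answer: 0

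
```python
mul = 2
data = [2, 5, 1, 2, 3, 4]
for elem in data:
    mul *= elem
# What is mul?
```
Trace:
  mul=2
  mul=4, elem=2
  mul=20, elem=5
  mul=20, elem=1
  mul=40, elem=2
  mul=120, elem=3
  mul=480, elem=4

Final answer: 480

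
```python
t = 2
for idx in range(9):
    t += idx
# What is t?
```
Trace:
  t=2
  t=2, idx=0
  t=3, idx=1
  t=5, idx=2
  t=8, idx=3
  t=12, idx=4
  t=17, idx=5
  t=23, idx=6
  t=30, idx=7
  t=38, idx=8

Final answer: 38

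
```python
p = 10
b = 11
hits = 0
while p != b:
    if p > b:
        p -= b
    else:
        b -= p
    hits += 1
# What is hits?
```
Trace:
  p=10
  p=10, b=11
  p=10, b=11, hits=0
  p=10, b=1, hits=1
  p=9, b=1, hits=2
  p=8, b=1, hits=3
  p=7, b=1, hits=4
  p=6, b=1, hits=5
  p=5, b=1, hits=6
  p=4, b=1, hits=7
  p=3, b=1, hits=8
  p=2, b=1, hits=9
  p=1, b=1, hits=10

Final answer: 10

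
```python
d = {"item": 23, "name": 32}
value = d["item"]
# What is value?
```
Trace:
  d={'item': 23, 'name': 32}
  d={'item': 23, 'name': 32}, value=23

Final answer: 23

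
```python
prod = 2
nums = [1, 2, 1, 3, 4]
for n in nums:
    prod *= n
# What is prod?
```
Trace:
  prod=2
  prod=2, n=1
  prod=4, n=2
  prod=4, n=1
  prod=12, n=3
  prod=48, n=4

Final answer: 48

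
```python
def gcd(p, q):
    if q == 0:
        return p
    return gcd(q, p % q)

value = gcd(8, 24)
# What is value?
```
Call trace:
gcd(p=8, q=24)
  gcd(p=24, q=8)
    gcd(p=8, q=0)
    -> return 8
  -> return 8
-> return 8

Final answer: 8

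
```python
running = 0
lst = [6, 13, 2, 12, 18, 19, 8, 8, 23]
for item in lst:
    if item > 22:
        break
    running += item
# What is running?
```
Trace:
  running=0
  running=6, item=6
  running=19, item=13
  running=21, item=2
  running=33, item=12
  running=51, item=18
  running=70, item=19
  running=78, item=8
  running=86, item=8
  running=86, item=23

Final answer: 86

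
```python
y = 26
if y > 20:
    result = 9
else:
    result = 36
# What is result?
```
Trace:
  y=26
  y=26, result=9

Final answer: 9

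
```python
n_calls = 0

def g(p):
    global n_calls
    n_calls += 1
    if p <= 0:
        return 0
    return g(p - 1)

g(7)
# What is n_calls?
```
Call trace:
g(p=7)
  g(p=6)
    g(p=5)
      g(p=4)
        g(p=3)
          g(p=2)
            g(p=1)
              g(p=0)
              -> return 0
            -> return 0
          -> return 0
        -> return 0
      -> return 0
    -> return 0
  -> return 0
-> return 0

n_calls is incremented once per call. g is entered once for each p = 7, 6, 5, 4, 3, 2, 1, 0 (the p <= 0 call returns without recursing), i.e. 7 + 1 calls.
n_calls = 8

Final answer: 8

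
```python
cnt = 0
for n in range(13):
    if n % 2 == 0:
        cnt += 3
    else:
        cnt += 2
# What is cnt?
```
Trace:
  cnt=0
  cnt=3, n=0
  cnt=5, n=1
  cnt=8, n=2
  cnt=10, n=3
  cnt=13, n=4
  cnt=15, n=5
  cnt=18, n=6
  cnt=20, n=7
  cnt=23, n=8
  cnt=25, n=9
  cnt=28, n=10
  cnt=30, n=11
  cnt=33, n=12

Final answer: 33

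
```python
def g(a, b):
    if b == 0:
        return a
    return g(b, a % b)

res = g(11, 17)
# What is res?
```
Call trace:
g(a=11, b=17)
  g(a=17, b=11)
    g(a=11, b=6)
      g(a=6, b=5)
        g(a=5, b=1)
          g(a=1, b=0)
          -> return 1
        -> return 1
      -> return 1
    -> return 1
  -> return 1
-> return 1

Final answer: 1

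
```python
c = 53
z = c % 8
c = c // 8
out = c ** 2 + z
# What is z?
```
Trace:
  c=53
  c=53, z=5
  c=6, z=5
  c=6, z=5, out=41

Final answer: 5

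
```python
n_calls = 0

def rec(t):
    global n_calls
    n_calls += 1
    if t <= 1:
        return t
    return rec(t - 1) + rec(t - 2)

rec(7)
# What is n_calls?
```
Call trace (a repeated sub-call is expanded the first time; later identical calls just restate its return value):
rec(t=7)
  rec(t=6)
    rec(t=5)
      rec(t=4)
        rec(t=3)
          rec(t=2)
            rec(t=1)
            -> return 1
            rec(t=0)
            -> return 0
          -> return 1
          rec(t=1)
          -> return 1
        -> return 2
        rec(t=2) -> return 1  (same call as traced above)
      -> return 3
      rec(t=3) -> return 2  (same call as traced above)
    -> return 5
    rec(t=4) -> return 3  (same call as traced above)
  -> return 8
  rec(t=5) -> return 5  (same call as traced above)
-> return 13

n_calls is incremented once per call, so count the calls in each subtree. Let C(t) = number of calls made by rec(t).
C(0) = C(1) = 1 (base case, no recursion); C(t) = 1 + C(t - 1) + C(t - 2) otherwise.
C(2) = 1 + C(1) + C(0) = 1 + 1 + 1 = 3
C(3) = 1 + C(2) + C(1) = 1 + 3 + 1 = 5
C(4) = 1 + C(3) + C(2) = 1 + 5 + 3 = 9
C(5) = 1 + C(4) + C(3) = 1 + 9 + 5 = 15
C(6) = 1 + C(5) + C(4) = 1 + 15 + 9 = 25
C(7) = 1 + C(6) + C(5) = 1 + 25 + 15 = 41
n_calls = C(7) = 41

Final answer: 41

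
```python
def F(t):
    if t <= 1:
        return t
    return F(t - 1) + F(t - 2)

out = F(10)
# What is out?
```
Call trace (a repeated sub-call is expanded the first time; later identical calls just restate its return value):
F(t=10)
  F(t=9)
    F(t=8)
      F(t=7)
        F(t=6)
          F(t=5)
            F(t=4)
              F(t=3)
                F(t=2)
                  F(t=1)
                  -> return 1
                  F(t=0)
                  -> return 0
                -> return 1
                F(t=1)
                -> return 1
              -> return 2
              F(t=2) -> return 1  (same call as traced above)
            -> return 3
            F(t=3) -> return 2  (same call as traced above)
          -> return 5
          F(t=4) -> return 3  (same call as traced above)
        -> return 8
        F(t=5) -> return 5  (same call as traced above)
      -> return 13
      F(t=6) -> return 8  (same call as traced above)
    -> return 21
    F(t=7) -> return 13  (same call as traced above)
  -> return 34
  F(t=8) -> return 21  (same call as traced above)
-> return 55

Final answer: 55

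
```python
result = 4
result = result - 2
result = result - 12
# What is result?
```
Trace:
  result=4
  result=2
  result=-10

Final answer: -10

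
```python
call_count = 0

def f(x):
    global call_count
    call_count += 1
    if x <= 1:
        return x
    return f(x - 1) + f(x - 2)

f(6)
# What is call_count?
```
Call trace (a repeated sub-call is expanded the first time; later identical calls just restate its return value):
f(x=6)
  f(x=5)
    f(x=4)
      f(x=3)
        f(x=2)
          f(x=1)
          -> return 1
          f(x=0)
          -> return 0
        -> return 1
        f(x=1)
        -> return 1
      -> return 2
      f(x=2) -> return 1  (same call as traced above)
    -> return 3
    f(x=3) -> return 2  (same call as traced above)
  -> return 5
  f(x=4) -> return 3  (same call as traced above)
-> return 8

call_count is incremented once per call, so count the calls in each subtree. Let C(x) = number of calls made by f(x).
C(0) = C(1) = 1 (base case, no recursion); C(x) = 1 + C(x - 1) + C(x - 2) otherwise.
C(2) = 1 + C(1) + C(0) = 1 + 1 + 1 = 3
C(3) = 1 + C(2) + C(1) = 1 + 3 + 1 = 5
C(4) = 1 + C(3) + C(2) = 1 + 5 + 3 = 9
C(5) = 1 + C(4) + C(3) = 1 + 9 + 5 = 15
C(6) = 1 + C(5) + C(4) = 1 + 15 + 9 = 25
call_count = C(6) = 25

Final answer: 25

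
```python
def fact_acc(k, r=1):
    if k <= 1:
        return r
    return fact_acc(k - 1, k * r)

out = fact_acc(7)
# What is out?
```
Call trace:
fact_acc(k=7, r=1)
  fact_acc(k=6, r=7)
    fact_acc(k=5, r=42)
      fact_acc(k=4, r=210)
        fact_acc(k=3, r=840)
          fact_acc(k=2, r=2520)
            fact_acc(k=1, r=5040)
            -> return 5040
          -> return 5040
        -> return 5040
      -> return 5040
    -> return 5040
  -> return 5040
-> return 5040

Final answer: 5040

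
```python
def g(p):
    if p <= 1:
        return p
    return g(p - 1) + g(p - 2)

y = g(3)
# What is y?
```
Call trace:
g(p=3)
  g(p=2)
    g(p=1)
    -> return 1
    g(p=0)
    -> return 0
  -> return 1
  g(p=1)
  -> return 1
-> return 2

Final answer: 2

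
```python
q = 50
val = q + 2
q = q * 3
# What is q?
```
Trace:
  q=50
  q=50, val=52
  q=150, val=52

Final answer: 150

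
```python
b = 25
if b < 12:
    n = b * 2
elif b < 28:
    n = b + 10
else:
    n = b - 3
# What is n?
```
Trace:
  b=25
  b=25, n=35

Final answer: 35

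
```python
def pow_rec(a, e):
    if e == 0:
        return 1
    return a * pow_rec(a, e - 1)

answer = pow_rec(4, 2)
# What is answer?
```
Call trace:
pow_rec(a=4, e=2)
  pow_rec(a=4, e=1)
    pow_rec(a=4, e=0)
    -> return 1
  -> return 4
-> return 16

Final answer: 16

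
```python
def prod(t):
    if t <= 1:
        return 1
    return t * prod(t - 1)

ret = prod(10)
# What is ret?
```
Call trace:
prod(t=10)
  prod(t=9)
    prod(t=8)
      prod(t=7)
        prod(t=6)
          prod(t=5)
            prod(t=4)
              prod(t=3)
                prod(t=2)
                  prod(t=1)
                  -> return 1
                -> return 2
              -> return 6
            -> return 24
          -> return 120
        -> return 720
      -> return 5040
    -> return 40320
  -> return 362880
-> return 3628800

Final answer: 3628800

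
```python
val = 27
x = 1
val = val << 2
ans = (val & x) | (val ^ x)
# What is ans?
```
Trace:
  val=27
  val=27, x=1
  val=108, x=1
  val=108, x=1, ans=109

Final answer: 109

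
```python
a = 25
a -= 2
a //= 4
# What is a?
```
Trace:
  a=25
  a=23
  a=5

Final answer: 5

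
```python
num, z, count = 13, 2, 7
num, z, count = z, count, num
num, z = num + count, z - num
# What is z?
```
Trace:
  num=13, z=2, count=7
  num=2, z=7, count=13
  num=15, z=5, count=13

Final answer: 5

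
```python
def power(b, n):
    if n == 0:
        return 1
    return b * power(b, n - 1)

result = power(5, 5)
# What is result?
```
Call trace:
power(b=5, n=5)
  power(b=5, n=4)
    power(b=5, n=3)
      power(b=5, n=2)
        power(b=5, n=1)
          power(b=5, n=0)
          -> return 1
        -> return 5
      -> return 25
    -> return 125
  -> return 625
-> return 3125

Final answer: 3125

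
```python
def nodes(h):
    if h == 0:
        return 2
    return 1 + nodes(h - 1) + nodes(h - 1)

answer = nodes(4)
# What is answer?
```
Call trace (a repeated sub-call is expanded the first time; later identical calls just restate its return value):
nodes(h=4)
  nodes(h=3)
    nodes(h=2)
      nodes(h=1)
        nodes(h=0)
        -> return 2
        nodes(h=0)
        -> return 2
      -> return 5
      nodes(h=1) -> return 5  (same call as traced above)
    -> return 11
    nodes(h=2) -> return 11  (same call as traced above)
  -> return 23
  nodes(h=3) -> return 23  (same call as traced above)
-> return 47

Final answer: 47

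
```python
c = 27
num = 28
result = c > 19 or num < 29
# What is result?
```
Trace:
  c=27
  c=27, num=28
  c=27, num=28, result=True

Final answer: True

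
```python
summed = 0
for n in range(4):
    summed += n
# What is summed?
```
Trace:
  summed=0
  summed=0, n=0
  summed=1, n=1
  summed=3, n=2
  summed=6, n=3

Final answer: 6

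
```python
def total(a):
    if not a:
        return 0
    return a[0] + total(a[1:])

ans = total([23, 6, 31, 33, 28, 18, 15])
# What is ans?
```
Call trace:
total(a=[23, 6, 31, 33, 28, 18, 15])
  total(a=[6, 31, 33, 28, 18, 15])
    total(a=[31, 33, 28, 18, 15])
      total(a=[33, 28, 18, 15])
        total(a=[28, 18, 15])
          total(a=[18, 15])
            total(a=[15])
              total(a=[])
              -> return 0
            -> return 15
          -> return 33
        -> return 61
      -> return 94
    -> return 125
  -> return 131
-> return 154

Final answer: 154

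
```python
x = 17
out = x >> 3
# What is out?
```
Trace:
  x=17
  x=17, out=2

Final answer: 2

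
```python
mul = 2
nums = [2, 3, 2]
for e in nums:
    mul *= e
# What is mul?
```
Trace:
  mul=2
  mul=4, e=2
  mul=12, e=3
  mul=24, e=2

Final answer: 24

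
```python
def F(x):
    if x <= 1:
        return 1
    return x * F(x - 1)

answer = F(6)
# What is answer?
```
Call trace:
F(x=6)
  F(x=5)
    F(x=4)
      F(x=3)
        F(x=2)
          F(x=1)
          -> return 1
        -> return 2
      -> return 6
    -> return 24
  -> return 120
-> return 720

Final answer: 720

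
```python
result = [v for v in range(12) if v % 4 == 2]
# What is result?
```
Trace:
  v=0
  v=1
  v=2
  v=3
  v=4
  v=5
  v=6
  v=7
  v=8
  v=9
  v=10
  v=11
  result=[2, 6, 10]

Final answer: [2, 6, 10]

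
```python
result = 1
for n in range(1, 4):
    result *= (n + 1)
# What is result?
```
Trace:
  result=1
  result=2, n=1
  result=6, n=2
  result=24, n=3

Final answer: 24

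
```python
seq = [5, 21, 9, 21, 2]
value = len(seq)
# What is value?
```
Trace:
  seq=[5, 21, 9, 21, 2]
  seq=[5, 21, 9, 21, 2], value=5

Final answer: 5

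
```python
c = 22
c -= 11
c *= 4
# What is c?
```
Trace:
  c=22
  c=11
  c=44

Final answer: 44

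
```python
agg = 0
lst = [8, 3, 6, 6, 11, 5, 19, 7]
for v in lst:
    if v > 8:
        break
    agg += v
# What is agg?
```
Trace:
  agg=0
  agg=8, v=8
  agg=11, v=3
  agg=17, v=6
  agg=23, v=6
  agg=23, v=11

Final answer: 23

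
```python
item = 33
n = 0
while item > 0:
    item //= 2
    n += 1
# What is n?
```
Trace:
  item=33
  item=33, n=0
  item=16, n=1
  item=8, n=2
  item=4, n=3
  item=2, n=4
  item=1, n=5
  item=0, n=6

Final answer: 6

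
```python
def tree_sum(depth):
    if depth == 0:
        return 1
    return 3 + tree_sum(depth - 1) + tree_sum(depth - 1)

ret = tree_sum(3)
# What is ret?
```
Call trace (a repeated sub-call is expanded the first time; later identical calls just restate its return value):
tree_sum(depth=3)
  tree_sum(depth=2)
    tree_sum(depth=1)
      tree_sum(depth=0)
      -> return 1
      tree_sum(depth=0)
      -> return 1
    -> return 5
    tree_sum(depth=1) -> return 5  (same call as traced above)
  -> return 13
  tree_sum(depth=2) -> return 13  (same call as traced above)
-> return 29

Final answer: 29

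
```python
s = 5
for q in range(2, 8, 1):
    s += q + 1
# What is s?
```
Trace:
  s=5
  s=8, q=2
  s=12, q=3
  s=17, q=4
  s=23, q=5
  s=30, q=6
  s=38, q=7

Final answer: 38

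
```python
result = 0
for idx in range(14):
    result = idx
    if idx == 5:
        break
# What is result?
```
Trace:
  result=0
  result=0, idx=0
  result=1, idx=1
  result=2, idx=2
  result=3, idx=3
  result=4, idx=4
  result=5, idx=5

Final answer: 5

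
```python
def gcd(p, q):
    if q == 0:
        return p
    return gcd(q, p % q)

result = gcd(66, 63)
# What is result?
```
Call trace:
gcd(p=66, q=63)
  gcd(p=63, q=3)
    gcd(p=3, q=0)
    -> return 3
  -> return 3
-> return 3

Final answer: 3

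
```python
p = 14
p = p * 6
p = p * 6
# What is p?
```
Trace:
  p=14
  p=84
  p=504

Final answer: 504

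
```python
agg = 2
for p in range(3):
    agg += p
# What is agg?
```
Trace:
  agg=2
  agg=2, p=0
  agg=3, p=1
  agg=5, p=2

Final answer: 5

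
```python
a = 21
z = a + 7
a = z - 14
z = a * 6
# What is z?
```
Trace:
  a=21
  a=21, z=28
  a=14, z=28
  a=14, z=84

Final answer: 84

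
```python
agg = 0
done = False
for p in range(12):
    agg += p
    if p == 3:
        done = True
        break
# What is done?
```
Trace:
  agg=0
  agg=0, done=False
  agg=0, done=False, p=0
  agg=1, done=False, p=1
  agg=3, done=False, p=2
  agg=6, done=True, p=3

Final answer: True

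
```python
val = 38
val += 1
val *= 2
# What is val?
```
Trace:
  val=38
  val=39
  val=78

Final answer: 78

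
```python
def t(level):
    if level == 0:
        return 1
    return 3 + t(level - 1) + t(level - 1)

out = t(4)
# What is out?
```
Call trace (a repeated sub-call is expanded the first time; later identical calls just restate its return value):
t(level=4)
  t(level=3)
    t(level=2)
      t(level=1)
        t(level=0)
        -> return 1
        t(level=0)
        -> return 1
      -> return 5
      t(level=1) -> return 5  (same call as traced above)
    -> return 13
    t(level=2) -> return 13  (same call as traced above)
  -> return 29
  t(level=3) -> return 29  (same call as traced above)
-> return 61

Final answer: 61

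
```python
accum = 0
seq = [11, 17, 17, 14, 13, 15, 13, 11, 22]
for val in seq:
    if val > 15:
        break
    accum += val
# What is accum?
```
Trace:
  accum=0
  accum=11, val=11
  accum=11, val=17

Final answer: 11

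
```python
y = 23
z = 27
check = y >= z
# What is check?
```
Trace:
  y=23
  y=23, z=27
  y=23, z=27, check=False

Final answer: False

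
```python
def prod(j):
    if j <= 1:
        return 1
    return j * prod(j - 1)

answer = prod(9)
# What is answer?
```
Call trace:
prod(j=9)
  prod(j=8)
    prod(j=7)
      prod(j=6)
        prod(j=5)
          prod(j=4)
            prod(j=3)
              prod(j=2)
                prod(j=1)
                -> return 1
              -> return 2
            -> return 6
          -> return 24
        -> return 120
      -> return 720
    -> return 5040
  -> return 40320
-> return 362880

Final answer: 362880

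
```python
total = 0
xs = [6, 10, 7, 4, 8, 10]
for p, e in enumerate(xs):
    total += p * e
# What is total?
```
Trace:
  total=0
  total=0, p=0, e=6
  total=10, p=1, e=10
  total=24, p=2, e=7
  total=36, p=3, e=4
  total=68, p=4, e=8
  total=118, p=5, e=10

Final answer: 118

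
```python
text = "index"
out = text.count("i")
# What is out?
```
Trace:
  text='index'
  text='index', out=1

Final answer: 1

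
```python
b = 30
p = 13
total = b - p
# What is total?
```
Trace:
  b=30
  b=30, p=13
  b=30, p=13, total=17

Final answer: 17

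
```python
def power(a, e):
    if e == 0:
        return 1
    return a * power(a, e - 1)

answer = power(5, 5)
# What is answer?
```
Call trace:
power(a=5, e=5)
  power(a=5, e=4)
    power(a=5, e=3)
      power(a=5, e=2)
        power(a=5, e=1)
          power(a=5, e=0)
          -> return 1
        -> return 5
      -> return 25
    -> return 125
  -> return 625
-> return 3125

Final answer: 3125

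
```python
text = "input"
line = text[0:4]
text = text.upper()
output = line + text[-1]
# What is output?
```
Trace:
  text='input'
  text='input', line='inpu'
  text='INPUT', line='inpu'
  text='INPUT', line='inpu', output='inpuT'

Final answer: 'inpuT'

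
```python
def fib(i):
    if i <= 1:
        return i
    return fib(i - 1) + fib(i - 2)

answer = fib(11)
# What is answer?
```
Call trace (a repeated sub-call is expanded the first time; later identical calls just restate its return value):
fib(i=11)
  fib(i=10)
    fib(i=9)
      fib(i=8)
        fib(i=7)
          fib(i=6)
            fib(i=5)
              fib(i=4)
                fib(i=3)
                  fib(i=2)
                    fib(i=1)
                    -> return 1
                    fib(i=0)
                    -> return 0
                  -> return 1
                  fib(i=1)
                  -> return 1
                -> return 2
                fib(i=2) -> return 1  (same call as traced above)
              -> return 3
              fib(i=3) -> return 2  (same call as traced above)
            -> return 5
            fib(i=4) -> return 3  (same call as traced above)
          -> return 8
          fib(i=5) -> return 5  (same call as traced above)
        -> return 13
        fib(i=6) -> return 8  (same call as traced above)
      -> return 21
      fib(i=7) -> return 13  (same call as traced above)
    -> return 34
    fib(i=8) -> return 21  (same call as traced above)
  -> return 55
  fib(i=9) -> return 34  (same call as traced above)
-> return 89

Final answer: 89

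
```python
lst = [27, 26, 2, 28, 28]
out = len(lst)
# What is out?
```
Trace:
  lst=[27, 26, 2, 28, 28]
  lst=[27, 26, 2, 28, 28], out=5

Final answer: 5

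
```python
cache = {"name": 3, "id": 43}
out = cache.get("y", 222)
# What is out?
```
Trace:
  cache={'name': 3, 'id': 43}
  cache={'name': 3, 'id': 43}, out=222

Final answer: 222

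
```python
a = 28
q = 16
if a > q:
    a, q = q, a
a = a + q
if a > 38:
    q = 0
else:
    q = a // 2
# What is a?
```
Trace:
  a=28
  a=28, q=16
  a=16, q=28
  a=44, q=28
  a=44, q=0

Final answer: 44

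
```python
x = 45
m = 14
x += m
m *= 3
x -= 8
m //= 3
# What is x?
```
Trace:
  x=45
  x=45, m=14
  x=59, m=14
  x=59, m=42
  x=51, m=42
  x=51, m=14

Final answer: 51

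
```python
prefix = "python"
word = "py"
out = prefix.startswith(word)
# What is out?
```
Trace:
  prefix='python'
  prefix='python', word='py'
  prefix='python', word='py', out=True

Final answer: True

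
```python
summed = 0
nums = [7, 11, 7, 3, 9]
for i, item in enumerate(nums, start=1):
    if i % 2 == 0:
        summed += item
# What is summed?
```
Trace:
  summed=0
  summed=0, i=1, item=7
  summed=11, i=2, item=11
  summed=11, i=3, item=7
  summed=14, i=4, item=3
  summed=14, i=5, item=9

Final answer: 14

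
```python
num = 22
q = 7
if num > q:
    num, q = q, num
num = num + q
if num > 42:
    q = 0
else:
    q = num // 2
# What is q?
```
Trace:
  num=22
  num=22, q=7
  num=7, q=22
  num=29, q=22
  num=29, q=14

Final answer: 14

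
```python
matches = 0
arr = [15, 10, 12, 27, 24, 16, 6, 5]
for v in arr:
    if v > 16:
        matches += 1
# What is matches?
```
Trace:
  matches=0
  matches=0, v=15
  matches=0, v=10
  matches=0, v=12
  matches=1, v=27
  matches=2, v=24
  matches=2, v=16
  matches=2, v=6
  matches=2, v=5

Final answer: 2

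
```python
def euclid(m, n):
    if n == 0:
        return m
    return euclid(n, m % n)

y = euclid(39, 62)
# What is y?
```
Call trace:
euclid(m=39, n=62)
  euclid(m=62, n=39)
    euclid(m=39, n=23)
      euclid(m=23, n=16)
        euclid(m=16, n=7)
          euclid(m=7, n=2)
            euclid(m=2, n=1)
              euclid(m=1, n=0)
              -> return 1
            -> return 1
          -> return 1
        -> return 1
      -> return 1
    -> return 1
  -> return 1
-> return 1

Final answer: 1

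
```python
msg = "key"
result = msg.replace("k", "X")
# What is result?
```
Trace:
  msg='key'
  msg='key', result='Xey'

Final answer: 'Xey'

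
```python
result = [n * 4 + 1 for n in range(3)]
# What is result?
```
Trace:
  n=0
  n=1
  n=2
  result=[1, 5, 9]

Final answer: [1, 5, 9]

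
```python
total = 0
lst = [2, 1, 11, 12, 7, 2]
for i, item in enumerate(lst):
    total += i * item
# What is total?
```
Trace:
  total=0
  total=0, i=0, item=2
  total=1, i=1, item=1
  total=23, i=2, item=11
  total=59, i=3, item=12
  total=87, i=4, item=7
  total=97, i=5, item=2

Final answer: 97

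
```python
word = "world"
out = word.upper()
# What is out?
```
Trace:
  word='world'
  word='world', out='WORLD'

Final answer: 'WORLD'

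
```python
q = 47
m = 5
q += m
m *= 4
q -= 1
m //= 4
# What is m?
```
Trace:
  q=47
  q=47, m=5
  q=52, m=5
  q=52, m=20
  q=51, m=20
  q=51, m=5

Final answer: 5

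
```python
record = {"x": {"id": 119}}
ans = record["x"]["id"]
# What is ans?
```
Trace:
  record={'x': {'id': 119}}
  record={'x': {'id': 119}}, ans=119

Final answer: 119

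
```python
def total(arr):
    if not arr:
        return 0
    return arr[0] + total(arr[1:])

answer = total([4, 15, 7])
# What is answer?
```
Call trace:
total(arr=[4, 15, 7])
  total(arr=[15, 7])
    total(arr=[7])
      total(arr=[])
      -> return 0
    -> return 7
  -> return 22
-> return 26

Final answer: 26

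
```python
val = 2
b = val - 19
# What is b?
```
Trace:
  val=2
  val=2, b=-17

Final answer: -17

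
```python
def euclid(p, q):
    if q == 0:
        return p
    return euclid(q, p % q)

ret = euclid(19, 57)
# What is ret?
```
Call trace:
euclid(p=19, q=57)
  euclid(p=57, q=19)
    euclid(p=19, q=0)
    -> return 19
  -> return 19
-> return 19

Final answer: 19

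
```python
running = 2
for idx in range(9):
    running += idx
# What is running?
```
Trace:
  running=2
  running=2, idx=0
  running=3, idx=1
  running=5, idx=2
  running=8, idx=3
  running=12, idx=4
  running=17, idx=5
  running=23, idx=6
  running=30, idx=7
  running=38, idx=8

Final answer: 38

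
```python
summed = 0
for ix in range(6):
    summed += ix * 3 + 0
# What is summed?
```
Trace:
  summed=0
  summed=0, ix=0
  summed=3, ix=1
  summed=9, ix=2
  summed=18, ix=3
  summed=30, ix=4
  summed=45, ix=5

Final answer: 45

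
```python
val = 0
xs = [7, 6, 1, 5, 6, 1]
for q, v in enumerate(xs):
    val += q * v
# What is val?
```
Trace:
  val=0
  val=0, q=0, v=7
  val=6, q=1, v=6
  val=8, q=2, v=1
  val=23, q=3, v=5
  val=47, q=4, v=6
  val=52, q=5, v=1

Final answer: 52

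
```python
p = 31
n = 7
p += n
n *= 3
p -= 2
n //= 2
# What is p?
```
Trace:
  p=31
  p=31, n=7
  p=38, n=7
  p=38, n=21
  p=36, n=21
  p=36, n=10

Final answer: 36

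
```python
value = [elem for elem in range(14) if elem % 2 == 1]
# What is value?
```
Trace:
  elem=0
  elem=1
  elem=2
  elem=3
  elem=4
  elem=5
  elem=6
  elem=7
  elem=8
  elem=9
  elem=10
  elem=11
  elem=12
  elem=13
  value=[1, 3, 5, 7, 9, 11, 13]

Final answer: [1, 3, 5, 7, 9, 11, 13]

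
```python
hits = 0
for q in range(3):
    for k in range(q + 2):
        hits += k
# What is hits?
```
Trace:
  hits=0
  hits=0, q=0, k=0
  hits=1, q=0, k=1
  hits=1, q=1, k=0
  hits=2, q=1, k=1
  hits=4, q=1, k=2
  hits=4, q=2, k=0
  hits=5, q=2, k=1
  hits=7, q=2, k=2
  hits=10, q=2, k=3

Final answer: 10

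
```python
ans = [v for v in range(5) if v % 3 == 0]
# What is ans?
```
Trace:
  v=0
  v=1
  v=2
  v=3
  v=4
  ans=[0, 3]

Final answer: [0, 3]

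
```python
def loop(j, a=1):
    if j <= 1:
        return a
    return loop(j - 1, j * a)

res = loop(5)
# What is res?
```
Call trace:
loop(j=5, a=1)
  loop(j=4, a=5)
    loop(j=3, a=20)
      loop(j=2, a=60)
        loop(j=1, a=120)
        -> return 120
      -> return 120
    -> return 120
  -> return 120
-> return 120

Final answer: 120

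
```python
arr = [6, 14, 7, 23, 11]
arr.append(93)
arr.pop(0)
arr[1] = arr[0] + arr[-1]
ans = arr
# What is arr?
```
Trace:
  arr=[6, 14, 7, 23, 11]
  arr=[6, 14, 7, 23, 11, 93]
  arr=[14, 7, 23, 11, 93]
  arr=[14, 107, 23, 11, 93]
  arr=[14, 107, 23, 11, 93], ans=[14, 107, 23, 11, 93]

Final answer: [14, 107, 23, 11, 93]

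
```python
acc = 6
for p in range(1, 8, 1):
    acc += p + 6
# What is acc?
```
Trace:
  acc=6
  acc=13, p=1
  acc=21, p=2
  acc=30, p=3
  acc=40, p=4
  acc=51, p=5
  acc=63, p=6
  acc=76, p=7

Final answer: 76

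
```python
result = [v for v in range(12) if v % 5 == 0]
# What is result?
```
Trace:
  v=0
  v=1
  v=2
  v=3
  v=4
  v=5
  v=6
  v=7
  v=8
  v=9
  v=10
  v=11
  result=[0, 5, 10]

Final answer: [0, 5, 10]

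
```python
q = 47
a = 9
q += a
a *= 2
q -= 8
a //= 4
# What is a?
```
Trace:
  q=47
  q=47, a=9
  q=56, a=9
  q=56, a=18
  q=48, a=18
  q=48, a=4

Final answer: 4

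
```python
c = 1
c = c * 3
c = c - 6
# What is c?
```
Trace:
  c=1
  c=3
  c=-3

Final answer: -3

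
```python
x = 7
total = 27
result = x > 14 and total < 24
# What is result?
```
Trace:
  x=7
  x=7, total=27
  x=7, total=27, result=False

Final answer: False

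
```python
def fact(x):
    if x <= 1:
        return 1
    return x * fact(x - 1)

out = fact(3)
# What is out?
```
Call trace:
fact(x=3)
  fact(x=2)
    fact(x=1)
    -> return 1
  -> return 2
-> return 6

Final answer: 6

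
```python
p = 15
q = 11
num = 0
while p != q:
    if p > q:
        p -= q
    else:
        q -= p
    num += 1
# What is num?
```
Trace:
  p=15
  p=15, q=11
  p=15, q=11, num=0
  p=4, q=11, num=1
  p=4, q=7, num=2
  p=4, q=3, num=3
  p=1, q=3, num=4
  p=1, q=2, num=5
  p=1, q=1, num=6

Final answer: 6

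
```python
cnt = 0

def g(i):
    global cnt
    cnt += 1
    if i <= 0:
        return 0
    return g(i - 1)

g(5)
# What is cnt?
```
Call trace:
g(i=5)
  g(i=4)
    g(i=3)
      g(i=2)
        g(i=1)
          g(i=0)
          -> return 0
        -> return 0
      -> return 0
    -> return 0
  -> return 0
-> return 0

cnt is incremented once per call. g is entered once for each i = 5, 4, 3, 2, 1, 0 (the i <= 0 call returns without recursing), i.e. 5 + 1 calls.
cnt = 6

Final answer: 6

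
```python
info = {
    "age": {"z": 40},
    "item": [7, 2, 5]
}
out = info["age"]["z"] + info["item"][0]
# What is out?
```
Trace:
  info={'age': {'z': 40}, 'item': [7, 2, 5]}
  info={'age': {'z': 40}, 'item': [7, 2, 5]}, out=47

Final answer: 47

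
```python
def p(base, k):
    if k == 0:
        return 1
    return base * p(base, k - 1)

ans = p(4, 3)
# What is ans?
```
Call trace:
p(base=4, k=3)
  p(base=4, k=2)
    p(base=4, k=1)
      p(base=4, k=0)
      -> return 1
    -> return 4
  -> return 16
-> return 64

Final answer: 64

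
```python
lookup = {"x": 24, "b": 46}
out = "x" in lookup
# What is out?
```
Trace:
  lookup={'x': 24, 'b': 46}
  lookup={'x': 24, 'b': 46}, out=True

Final answer: True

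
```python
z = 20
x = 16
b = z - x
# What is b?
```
Trace:
  z=20
  z=20, x=16
  z=20, x=16, b=4

Final answer: 4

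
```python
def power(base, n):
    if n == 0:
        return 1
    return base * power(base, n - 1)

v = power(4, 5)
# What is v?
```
Call trace:
power(base=4, n=5)
  power(base=4, n=4)
    power(base=4, n=3)
      power(base=4, n=2)
        power(base=4, n=1)
          power(base=4, n=0)
          -> return 1
        -> return 4
      -> return 16
    -> return 64
  -> return 256
-> return 1024

Final answer: 1024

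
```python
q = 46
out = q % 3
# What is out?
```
Trace:
  q=46
  q=46, out=1

Final answer: 1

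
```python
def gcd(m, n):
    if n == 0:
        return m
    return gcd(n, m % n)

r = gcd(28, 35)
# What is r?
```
Call trace:
gcd(m=28, n=35)
  gcd(m=35, n=28)
    gcd(m=28, n=7)
      gcd(m=7, n=0)
      -> return 7
    -> return 7
  -> return 7
-> return 7

Final answer: 7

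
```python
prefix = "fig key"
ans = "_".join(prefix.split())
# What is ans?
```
Trace:
  prefix='fig key'
  prefix='fig key', ans='fig_key'

Final answer: 'fig_key'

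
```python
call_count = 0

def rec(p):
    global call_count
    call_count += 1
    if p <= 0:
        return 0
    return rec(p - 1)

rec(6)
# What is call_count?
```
Call trace:
rec(p=6)
  rec(p=5)
    rec(p=4)
      rec(p=3)
        rec(p=2)
          rec(p=1)
            rec(p=0)
            -> return 0
          -> return 0
        -> return 0
      -> return 0
    -> return 0
  -> return 0
-> return 0

call_count is incremented once per call. rec is entered once for each p = 6, 5, 4, 3, 2, 1, 0 (the p <= 0 call returns without recursing), i.e. 6 + 1 calls.
call_count = 7

Final answer: 7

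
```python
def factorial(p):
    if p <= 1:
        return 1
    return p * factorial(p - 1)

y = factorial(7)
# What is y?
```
Call trace:
factorial(p=7)
  factorial(p=6)
    factorial(p=5)
      factorial(p=4)
        factorial(p=3)
          factorial(p=2)
            factorial(p=1)
            -> return 1
          -> return 2
        -> return 6
      -> return 24
    -> return 120
  -> return 720
-> return 5040

Final answer: 5040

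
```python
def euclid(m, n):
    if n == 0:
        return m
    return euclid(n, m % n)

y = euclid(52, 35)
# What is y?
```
Call trace:
euclid(m=52, n=35)
  euclid(m=35, n=17)
    euclid(m=17, n=1)
      euclid(m=1, n=0)
      -> return 1
    -> return 1
  -> return 1
-> return 1

Final answer: 1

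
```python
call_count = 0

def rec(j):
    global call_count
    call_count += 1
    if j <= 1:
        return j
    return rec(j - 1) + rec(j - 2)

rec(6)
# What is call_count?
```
Call trace (a repeated sub-call is expanded the first time; later identical calls just restate its return value):
rec(j=6)
  rec(j=5)
    rec(j=4)
      rec(j=3)
        rec(j=2)
          rec(j=1)
          -> return 1
          rec(j=0)
          -> return 0
        -> return 1
        rec(j=1)
        -> return 1
      -> return 2
      rec(j=2) -> return 1  (same call as traced above)
    -> return 3
    rec(j=3) -> return 2  (same call as traced above)
  -> return 5
  rec(j=4) -> return 3  (same call as traced above)
-> return 8

call_count is incremented once per call, so count the calls in each subtree. Let C(j) = number of calls made by rec(j).
C(0) = C(1) = 1 (base case, no recursion); C(j) = 1 + C(j - 1) + C(j - 2) otherwise.
C(2) = 1 + C(1) + C(0) = 1 + 1 + 1 = 3
C(3) = 1 + C(2) + C(1) = 1 + 3 + 1 = 5
C(4) = 1 + C(3) + C(2) = 1 + 5 + 3 = 9
C(5) = 1 + C(4) + C(3) = 1 + 9 + 5 = 15
C(6) = 1 + C(5) + C(4) = 1 + 15 + 9 = 25
call_count = C(6) = 25

Final answer: 25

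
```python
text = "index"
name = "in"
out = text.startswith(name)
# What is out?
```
Trace:
  text='index'
  text='index', name='in'
  text='index', name='in', out=True

Final answer: True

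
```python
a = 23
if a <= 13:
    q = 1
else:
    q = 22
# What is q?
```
Trace:
  a=23
  a=23, q=22

Final answer: 22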